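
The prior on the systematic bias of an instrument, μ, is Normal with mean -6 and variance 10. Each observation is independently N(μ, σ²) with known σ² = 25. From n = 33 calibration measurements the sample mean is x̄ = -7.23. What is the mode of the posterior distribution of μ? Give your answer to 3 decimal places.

n = 33, x̄ = -7.23.
For a Normal prior and Normal likelihood with known variance, the posterior is Normal; its mode equals its mean, the precision-weighted average.
Prior precision 1/σ₀² = 1/10 = 0.1; data precision n/σ² = 33/25 = 1.32.
μ̂ = (0.1·(-6) + 1.32·(-7.23)) / (0.1 + 1.32) = (-10.1436)/1.42 = -25359/3550 ≈ -7.143.

μ̂_MAP = -7.143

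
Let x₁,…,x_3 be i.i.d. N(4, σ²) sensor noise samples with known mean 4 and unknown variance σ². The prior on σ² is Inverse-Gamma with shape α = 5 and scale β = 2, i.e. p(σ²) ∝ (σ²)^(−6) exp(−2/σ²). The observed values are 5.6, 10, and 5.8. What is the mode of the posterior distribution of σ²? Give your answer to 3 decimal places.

σ̂²_MAP = 3.053

Sum of squared deviations about the known mean: SS = (5.6−4)² + (10−4)² + (5.8−4)² = 41.8.
The Normal likelihood contributes (σ²)^(−n/2) exp(−SS/(2σ²)), so the posterior is Inverse-Gamma(α + n/2, β + SS/2) = Inverse-Gamma(6.5, 22.9).
The mode of Inverse-Gamma(a, b) is b/(a+1) = 22.9/7.5 ≈ 3.053.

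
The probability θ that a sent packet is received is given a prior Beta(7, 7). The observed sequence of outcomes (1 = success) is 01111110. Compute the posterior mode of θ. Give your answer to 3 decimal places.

Prior: Beta(7, 7).
Data: 6 successes in 8 trials (from the sequence). The binomial likelihood contributes θ^6(1−θ)^2, so the posterior is Beta(7+6, 7+2) = Beta(13, 9).
For Beta(a, b) with a, b > 1 the mode is (a−1)/(a+b−2) = 12/20 ≈ 0.600.

θ̂_MAP = 0.600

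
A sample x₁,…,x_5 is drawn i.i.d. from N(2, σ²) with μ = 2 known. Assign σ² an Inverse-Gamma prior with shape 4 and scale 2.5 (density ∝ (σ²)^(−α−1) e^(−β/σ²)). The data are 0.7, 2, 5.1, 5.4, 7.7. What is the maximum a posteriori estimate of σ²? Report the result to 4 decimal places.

σ̂²_MAP = 4.0233

Sum of squared deviations about the known mean: SS = (0.7−2)² + (2−2)² + (5.1−2)² + (5.4−2)² + (7.7−2)² = 55.35.
The Normal likelihood contributes (σ²)^(−n/2) exp(−SS/(2σ²)), so the posterior is Inverse-Gamma(α + n/2, β + SS/2) = Inverse-Gamma(6.5, 30.175).
The mode of Inverse-Gamma(a, b) is b/(a+1) = 30.175/7.5 ≈ 4.0233.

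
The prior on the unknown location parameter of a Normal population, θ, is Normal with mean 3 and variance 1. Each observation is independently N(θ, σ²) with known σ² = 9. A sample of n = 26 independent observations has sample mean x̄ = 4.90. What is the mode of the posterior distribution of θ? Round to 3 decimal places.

θ̂_MAP = 4.411

n = 26, x̄ = 4.90.
For a Normal prior and Normal likelihood with known variance, the posterior is Normal; its mode equals its mean, the precision-weighted average.
Prior precision 1/σ₀² = 1/1 = 1; data precision n/σ² = 26/9.
θ̂ = (1·3 + (26/9)·4.9) / (1 + 26/9) = (772/45)/(35/9) = 772/175 ≈ 4.411.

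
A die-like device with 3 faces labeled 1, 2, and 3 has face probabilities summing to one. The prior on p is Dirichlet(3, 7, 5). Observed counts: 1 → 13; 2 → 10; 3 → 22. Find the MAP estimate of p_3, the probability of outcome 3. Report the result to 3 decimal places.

MAP estimate: 0.456

The posterior is Dirichlet(αᵢ + nᵢ) = Dirichlet(16, 17, 27).
For a Dirichlet(a₁,…,a_K) with all aᵢ > 1, the mode has j-th component (aⱼ − 1)/(Σaᵢ − K).
Here Σaᵢ = 60 and K = 3, so p_3 = (27 − 1)/(60 − 3) = 26/57 ≈ 0.456.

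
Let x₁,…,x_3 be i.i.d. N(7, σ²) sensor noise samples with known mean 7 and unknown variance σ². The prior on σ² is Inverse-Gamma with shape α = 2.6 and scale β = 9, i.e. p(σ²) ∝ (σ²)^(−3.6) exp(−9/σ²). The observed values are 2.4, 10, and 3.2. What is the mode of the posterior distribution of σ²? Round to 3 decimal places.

Sum of squared deviations about the known mean: SS = (2.4−7)² + (10−7)² + (3.2−7)² = 44.6.
The Normal likelihood contributes (σ²)^(−n/2) exp(−SS/(2σ²)), so the posterior is Inverse-Gamma(α + n/2, β + SS/2) = Inverse-Gamma(4.1, 31.3).
The mode of Inverse-Gamma(a, b) is b/(a+1) = 31.3/5.1 ≈ 6.137.

σ̂²_MAP = 6.137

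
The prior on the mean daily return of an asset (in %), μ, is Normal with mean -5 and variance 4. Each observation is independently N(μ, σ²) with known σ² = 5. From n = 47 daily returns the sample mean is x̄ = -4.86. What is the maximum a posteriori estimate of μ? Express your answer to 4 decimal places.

μ̂_MAP = -4.8636

n = 47, x̄ = -4.86.
For a Normal prior and Normal likelihood with known variance, the posterior is Normal; its mode equals its mean, the precision-weighted average.
Prior precision 1/σ₀² = 1/4 = 0.25; data precision n/σ² = 47/5 = 9.4.
μ̂ = (0.25·(-5) + 9.4·(-4.86)) / (0.25 + 9.4) = (-46.934)/9.65 = -23467/4825 ≈ -4.8636.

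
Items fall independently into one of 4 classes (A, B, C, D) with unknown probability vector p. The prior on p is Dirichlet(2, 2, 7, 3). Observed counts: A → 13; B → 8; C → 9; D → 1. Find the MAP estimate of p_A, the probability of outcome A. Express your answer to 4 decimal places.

The posterior is Dirichlet(αᵢ + nᵢ) = Dirichlet(15, 10, 16, 4).
For a Dirichlet(a₁,…,a_K) with all aᵢ > 1, the mode has j-th component (aⱼ − 1)/(Σaᵢ − K).
Here Σaᵢ = 45 and K = 4, so p_A = (15 − 1)/(45 − 4) = 14/41 ≈ 0.3415.

MAP estimate of p_A = 0.3415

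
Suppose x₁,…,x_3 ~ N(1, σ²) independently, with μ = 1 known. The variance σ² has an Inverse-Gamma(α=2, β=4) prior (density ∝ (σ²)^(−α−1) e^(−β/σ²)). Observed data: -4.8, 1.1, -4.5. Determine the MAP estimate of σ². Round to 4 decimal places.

Sum of squared deviations about the known mean: SS = (-4.8−1)² + (1.1−1)² + (-4.5−1)² = 63.9.
The Normal likelihood contributes (σ²)^(−n/2) exp(−SS/(2σ²)), so the posterior is Inverse-Gamma(α + n/2, β + SS/2) = Inverse-Gamma(3.5, 35.95).
The mode of Inverse-Gamma(a, b) is b/(a+1) = 35.95/4.5 ≈ 7.9889.

σ̂²_MAP = 7.9889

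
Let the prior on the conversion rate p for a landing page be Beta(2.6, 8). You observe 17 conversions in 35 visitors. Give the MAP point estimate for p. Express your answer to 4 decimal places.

p̂_MAP = 0.4266

Prior: Beta(2.6, 8).
Data: 17 successes in 35 trials. The binomial likelihood contributes p^17(1−p)^18, so the posterior is Beta(2.6+17, 8+18) = Beta(19.6, 26).
For Beta(a, b) with a, b > 1 the mode is (a−1)/(a+b−2) = 18.6/43.6 ≈ 0.4266.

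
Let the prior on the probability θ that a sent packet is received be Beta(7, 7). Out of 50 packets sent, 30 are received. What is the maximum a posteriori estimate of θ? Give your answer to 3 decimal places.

θ̂_MAP = 0.581

Prior: Beta(7, 7).
Data: 30 successes in 50 trials. The binomial likelihood contributes θ^30(1−θ)^20, so the posterior is Beta(7+30, 7+20) = Beta(37, 27).
For Beta(a, b) with a, b > 1 the mode is (a−1)/(a+b−2) = 36/62 ≈ 0.581.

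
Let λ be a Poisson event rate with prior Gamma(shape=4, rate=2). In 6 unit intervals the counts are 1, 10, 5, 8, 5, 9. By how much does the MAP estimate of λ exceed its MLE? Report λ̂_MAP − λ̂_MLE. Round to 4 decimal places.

Σxᵢ = 38. Posterior is Gamma(42, 8); MAP = (42−1)/8 = 41/8 ≈ 5.12500.
MLE = x̄ = 38/6 ≈ 6.33333.
Difference = 41/8 − 38/6 = -29/24 ≈ -1.2083.

MAP − MLE = -1.2083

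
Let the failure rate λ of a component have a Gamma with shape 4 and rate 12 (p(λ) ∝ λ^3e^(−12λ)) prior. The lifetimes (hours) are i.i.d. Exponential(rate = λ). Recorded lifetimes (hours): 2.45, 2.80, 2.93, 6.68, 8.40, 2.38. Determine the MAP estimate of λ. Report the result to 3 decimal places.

The Exponential(rate=λ) likelihood is ∝ λ^n e^(−λΣtᵢ). Here n = 6 and Σtᵢ = 2.45 + 2.80 + 2.93 + 6.68 + 8.40 + 2.38 = 25.64.
Posterior ∝ λ^3e^(−12λ) · λ^6e^(−25.64λ) = λ^9e^(−37.64λ), i.e. Gamma(10, 37.64).
Mode = (a−1)/b = 9/37.64 ≈ 0.239.

λ̂_MAP = 0.239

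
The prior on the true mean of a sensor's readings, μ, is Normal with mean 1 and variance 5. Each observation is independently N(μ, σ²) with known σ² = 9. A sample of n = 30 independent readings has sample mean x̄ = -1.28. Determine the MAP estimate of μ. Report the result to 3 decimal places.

n = 30, x̄ = -1.28.
For a Normal prior and Normal likelihood with known variance, the posterior is Normal; its mode equals its mean, the precision-weighted average.
Prior precision 1/σ₀² = 1/5 = 0.2; data precision n/σ² = 30/9 = 10/3.
μ̂ = (0.2·1 + (10/3)·(-1.28)) / (0.2 + 10/3) = (-61/15)/(53/15) = -61/53 ≈ -1.151.

μ̂_MAP = -1.151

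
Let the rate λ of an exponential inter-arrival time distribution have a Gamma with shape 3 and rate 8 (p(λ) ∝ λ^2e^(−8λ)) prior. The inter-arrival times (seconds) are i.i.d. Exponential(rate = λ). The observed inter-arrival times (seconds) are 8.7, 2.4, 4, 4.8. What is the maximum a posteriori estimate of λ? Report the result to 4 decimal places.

λ̂_MAP = 0.2151

The Exponential(rate=λ) likelihood is ∝ λ^n e^(−λΣtᵢ). Here n = 4 and Σtᵢ = 8.7 + 2.4 + 4 + 4.8 = 19.9.
Posterior ∝ λ^2e^(−8λ) · λ^4e^(−19.9λ) = λ^6e^(−27.9λ), i.e. Gamma(7, 27.9).
Mode = (a−1)/b = 6/27.9 ≈ 0.2151.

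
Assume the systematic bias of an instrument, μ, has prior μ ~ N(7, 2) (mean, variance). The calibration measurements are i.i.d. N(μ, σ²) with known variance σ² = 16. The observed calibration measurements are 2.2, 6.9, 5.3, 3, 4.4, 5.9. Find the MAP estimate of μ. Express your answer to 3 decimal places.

n = 6; x̄ = (2.2 + 6.9 + 5.3 + 3 + 4.4 + 5.9)/6 = 27.7/6 = 277/60 ≈ 4.6167.
For a Normal prior and Normal likelihood with known variance, the posterior is Normal; its mode equals its mean, the precision-weighted average.
Prior precision 1/σ₀² = 1/2 = 0.5; data precision n/σ² = 6/16 = 0.375.
μ̂ = (0.5·7 + 0.375·(277/60)) / (0.5 + 0.375) = 5.23125/0.875 = 837/140 ≈ 5.979.

μ̂_MAP = 5.979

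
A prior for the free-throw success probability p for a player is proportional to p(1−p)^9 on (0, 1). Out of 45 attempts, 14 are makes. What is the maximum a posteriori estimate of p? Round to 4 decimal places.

The prior density ∝ p(1−p)^9 is the kernel of Beta(2, 10).
Data: 14 successes in 45 trials. The binomial likelihood contributes p^14(1−p)^31, so the posterior is Beta(2+14, 10+31) = Beta(16, 41).
For Beta(a, b) with a, b > 1 the mode is (a−1)/(a+b−2) = 15/55 ≈ 0.2727.

p̂_MAP = 0.2727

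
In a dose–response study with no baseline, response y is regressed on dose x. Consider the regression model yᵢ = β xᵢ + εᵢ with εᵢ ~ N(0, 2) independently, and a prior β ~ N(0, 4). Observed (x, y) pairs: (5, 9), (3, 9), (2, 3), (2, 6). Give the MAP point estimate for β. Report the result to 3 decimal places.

log p(β | y) = −Σ(yᵢ − βxᵢ)²/(2·2) − β²/(2·4) + const.
Setting the derivative to zero: Σxᵢ(yᵢ − βxᵢ)/2 − β/4 = 0, so β = Σxᵢyᵢ / (Σxᵢ² + σ²/τ²).
Σxᵢyᵢ = 5·9 + 3·9 + 2·3 + 2·6 = 90; Σxᵢ² = 42; σ²/τ² = 0.5.
β̂_MAP = 90 / (42 + 0.5) = 90/42.5 ≈ 2.118.

β̂_MAP = 2.118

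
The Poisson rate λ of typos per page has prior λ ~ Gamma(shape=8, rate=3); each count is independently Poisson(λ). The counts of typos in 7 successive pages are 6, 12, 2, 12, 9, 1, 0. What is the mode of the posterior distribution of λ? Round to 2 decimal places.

λ̂_MAP = 4.90

Σxᵢ = 6+12+2+12+9+1+0 = 42, with n = 7.
Posterior ∝ λ^7e^(−3λ) · λ^42e^(−7λ) = λ^49e^(−10λ), i.e. Gamma(shape=50, rate=10).
The mode of a Gamma(a, b) with a ≥ 1 (shape–rate) is (a−1)/b = 49/10 ≈ 4.90.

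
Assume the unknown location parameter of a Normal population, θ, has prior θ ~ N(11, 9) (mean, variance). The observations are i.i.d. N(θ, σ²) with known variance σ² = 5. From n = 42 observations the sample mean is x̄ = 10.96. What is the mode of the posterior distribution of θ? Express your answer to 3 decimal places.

n = 42, x̄ = 10.96.
For a Normal prior and Normal likelihood with known variance, the posterior is Normal; its mode equals its mean, the precision-weighted average.
Prior precision 1/σ₀² = 1/9; data precision n/σ² = 42/5 = 8.4.
θ̂ = ((1/9)·11 + 8.4·10.96) / (1/9 + 8.4) = (104947/1125)/(383/45) = 104947/9575 ≈ 10.961.

θ̂_MAP = 10.961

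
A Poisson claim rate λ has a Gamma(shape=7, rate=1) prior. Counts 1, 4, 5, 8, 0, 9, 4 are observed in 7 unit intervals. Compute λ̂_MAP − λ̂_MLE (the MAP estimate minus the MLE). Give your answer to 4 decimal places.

MAP − MLE = 0.1964

Σxᵢ = 31. Posterior is Gamma(38, 8); MAP = (38−1)/8 = 37/8 ≈ 4.62500.
MLE = x̄ = 31/7 ≈ 4.42857.
Difference = 37/8 − 31/7 = 11/56 ≈ 0.1964.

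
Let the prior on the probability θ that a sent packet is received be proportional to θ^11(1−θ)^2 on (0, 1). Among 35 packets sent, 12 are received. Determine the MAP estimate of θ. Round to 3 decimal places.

θ̂_MAP = 0.479

The prior density ∝ θ^11(1−θ)^2 is the kernel of Beta(12, 3).
Data: 12 successes in 35 trials. The binomial likelihood contributes θ^12(1−θ)^23, so the posterior is Beta(12+12, 3+23) = Beta(24, 26).
For Beta(a, b) with a, b > 1 the mode is (a−1)/(a+b−2) = 23/48 ≈ 0.479.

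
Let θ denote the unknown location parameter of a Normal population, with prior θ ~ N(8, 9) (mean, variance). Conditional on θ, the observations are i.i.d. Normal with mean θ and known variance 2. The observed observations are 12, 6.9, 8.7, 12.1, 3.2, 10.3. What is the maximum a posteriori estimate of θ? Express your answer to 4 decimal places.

θ̂_MAP = 8.8357

n = 6; x̄ = (12 + 6.9 + 8.7 + 12.1 + 3.2 + 10.3)/6 = 53.2/6 = 133/15 ≈ 8.8667.
For a Normal prior and Normal likelihood with known variance, the posterior is Normal; its mode equals its mean, the precision-weighted average.
Prior precision 1/σ₀² = 1/9; data precision n/σ² = 6/2 = 3.
θ̂ = ((1/9)·8 + 3·(133/15)) / (1/9 + 3) = (1237/45)/(28/9) = 1237/140 ≈ 8.8357.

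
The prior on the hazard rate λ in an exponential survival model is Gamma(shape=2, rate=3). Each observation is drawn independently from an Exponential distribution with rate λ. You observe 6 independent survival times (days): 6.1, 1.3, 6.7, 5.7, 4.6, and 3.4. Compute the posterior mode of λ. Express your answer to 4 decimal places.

The Exponential(rate=λ) likelihood is ∝ λ^n e^(−λΣtᵢ). Here n = 6 and Σtᵢ = 6.1 + 1.3 + 6.7 + 5.7 + 4.6 + 3.4 = 27.8.
Posterior ∝ λe^(−3λ) · λ^6e^(−27.8λ) = λ^7e^(−30.8λ), i.e. Gamma(8, 30.8).
Mode = (a−1)/b = 7/30.8 ≈ 0.2273.

λ̂_MAP = 0.2273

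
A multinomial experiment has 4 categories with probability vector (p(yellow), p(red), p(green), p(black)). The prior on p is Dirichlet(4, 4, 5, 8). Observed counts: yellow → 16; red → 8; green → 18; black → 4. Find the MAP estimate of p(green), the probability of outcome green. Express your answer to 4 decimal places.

The posterior is Dirichlet(αᵢ + nᵢ) = Dirichlet(20, 12, 23, 12).
For a Dirichlet(a₁,…,a_K) with all aᵢ > 1, the mode has j-th component (aⱼ − 1)/(Σaᵢ − K).
Here Σaᵢ = 67 and K = 4, so p(green) = (23 − 1)/(67 − 4) = 22/63 ≈ 0.3492.

MAP estimate of p(green) = 0.3492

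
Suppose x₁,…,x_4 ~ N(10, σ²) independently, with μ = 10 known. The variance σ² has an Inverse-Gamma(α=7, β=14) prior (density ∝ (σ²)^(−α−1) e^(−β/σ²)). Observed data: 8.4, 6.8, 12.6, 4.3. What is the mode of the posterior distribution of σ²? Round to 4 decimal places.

Sum of squared deviations about the known mean: SS = (8.4−10)² + (6.8−10)² + (12.6−10)² + (4.3−10)² = 52.05.
The Normal likelihood contributes (σ²)^(−n/2) exp(−SS/(2σ²)), so the posterior is Inverse-Gamma(α + n/2, β + SS/2) = Inverse-Gamma(9, 40.025).
The mode of Inverse-Gamma(a, b) is b/(a+1) = 40.025/10 ≈ 4.0025.

σ̂²_MAP = 4.0025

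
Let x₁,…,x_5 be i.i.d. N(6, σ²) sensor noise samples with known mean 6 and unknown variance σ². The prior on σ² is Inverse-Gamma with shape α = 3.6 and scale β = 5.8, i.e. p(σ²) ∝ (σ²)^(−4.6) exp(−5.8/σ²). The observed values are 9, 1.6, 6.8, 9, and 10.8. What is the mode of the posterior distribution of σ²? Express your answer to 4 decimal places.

σ̂²_MAP = 5.1155

Sum of squared deviations about the known mean: SS = (9−6)² + (1.6−6)² + (6.8−6)² + (9−6)² + (10.8−6)² = 61.04.
The Normal likelihood contributes (σ²)^(−n/2) exp(−SS/(2σ²)), so the posterior is Inverse-Gamma(α + n/2, β + SS/2) = Inverse-Gamma(6.1, 36.32).
The mode of Inverse-Gamma(a, b) is b/(a+1) = 36.32/7.1 ≈ 5.1155.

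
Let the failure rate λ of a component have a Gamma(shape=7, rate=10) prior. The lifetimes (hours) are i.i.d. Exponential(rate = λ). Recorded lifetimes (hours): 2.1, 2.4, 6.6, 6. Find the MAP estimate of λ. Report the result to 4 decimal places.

The Exponential(rate=λ) likelihood is ∝ λ^n e^(−λΣtᵢ). Here n = 4 and Σtᵢ = 2.1 + 2.4 + 6.6 + 6 = 17.1.
Posterior ∝ λ^6e^(−10λ) · λ^4e^(−17.1λ) = λ^10e^(−27.1λ), i.e. Gamma(11, 27.1).
Mode = (a−1)/b = 10/27.1 ≈ 0.3690.

λ̂_MAP = 0.3690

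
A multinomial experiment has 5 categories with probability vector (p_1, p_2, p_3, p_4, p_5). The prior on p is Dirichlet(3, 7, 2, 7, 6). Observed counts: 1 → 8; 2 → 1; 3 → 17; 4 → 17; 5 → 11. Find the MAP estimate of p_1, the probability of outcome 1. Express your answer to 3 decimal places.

MAP estimate: 0.135

The posterior is Dirichlet(αᵢ + nᵢ) = Dirichlet(11, 8, 19, 24, 17).
For a Dirichlet(a₁,…,a_K) with all aᵢ > 1, the mode has j-th component (aⱼ − 1)/(Σaᵢ − K).
Here Σaᵢ = 79 and K = 5, so p_1 = (11 − 1)/(79 − 5) = 10/74 ≈ 0.135.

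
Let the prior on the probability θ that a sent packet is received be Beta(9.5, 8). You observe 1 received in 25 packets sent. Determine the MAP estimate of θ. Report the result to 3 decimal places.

θ̂_MAP = 0.235

Prior: Beta(9.5, 8).
Data: 1 success in 25 trials. The binomial likelihood contributes θ(1−θ)^24, so the posterior is Beta(9.5+1, 8+24) = Beta(10.5, 32).
For Beta(a, b) with a, b > 1 the mode is (a−1)/(a+b−2) = 9.5/40.5 ≈ 0.235.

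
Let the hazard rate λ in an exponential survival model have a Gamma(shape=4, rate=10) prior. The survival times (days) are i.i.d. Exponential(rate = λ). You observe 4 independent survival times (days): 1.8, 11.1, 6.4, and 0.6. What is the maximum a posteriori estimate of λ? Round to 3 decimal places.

The Exponential(rate=λ) likelihood is ∝ λ^n e^(−λΣtᵢ). Here n = 4 and Σtᵢ = 1.8 + 11.1 + 6.4 + 0.6 = 19.9.
Posterior ∝ λ^3e^(−10λ) · λ^4e^(−19.9λ) = λ^7e^(−29.9λ), i.e. Gamma(8, 29.9).
Mode = (a−1)/b = 7/29.9 ≈ 0.234.

λ̂_MAP = 0.234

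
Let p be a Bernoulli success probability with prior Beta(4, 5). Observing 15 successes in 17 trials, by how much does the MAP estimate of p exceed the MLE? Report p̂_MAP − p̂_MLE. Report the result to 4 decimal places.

Posterior is Beta(19, 7); MAP = (19−1)/(26−2) = 18/24 ≈ 0.75000.
MLE ignores the prior: p̂_MLE = k/n = 15/17 ≈ 0.88235.
Difference = 18/24 − 15/17 = -9/68 ≈ -0.1324.

MAP − MLE = -0.1324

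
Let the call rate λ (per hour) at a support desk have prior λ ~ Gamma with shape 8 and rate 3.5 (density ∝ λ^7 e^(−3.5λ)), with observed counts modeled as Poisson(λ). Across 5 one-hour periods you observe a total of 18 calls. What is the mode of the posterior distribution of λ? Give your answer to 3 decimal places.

Σxᵢ = 18, n = 5.
Posterior ∝ λ^7e^(−3.5λ) · λ^18e^(−5λ) = λ^25e^(−8.5λ), i.e. Gamma(shape=26, rate=8.5).
The mode of a Gamma(a, b) with a ≥ 1 (shape–rate) is (a−1)/b = 25/8.5 ≈ 2.941.

λ̂_MAP = 2.941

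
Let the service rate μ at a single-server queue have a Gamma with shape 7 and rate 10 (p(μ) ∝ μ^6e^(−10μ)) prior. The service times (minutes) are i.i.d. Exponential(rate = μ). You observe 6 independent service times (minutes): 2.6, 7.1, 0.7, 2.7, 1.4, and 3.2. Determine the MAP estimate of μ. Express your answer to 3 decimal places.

The Exponential(rate=μ) likelihood is ∝ μ^n e^(−μΣtᵢ). Here n = 6 and Σtᵢ = 2.6 + 7.1 + 0.7 + 2.7 + 1.4 + 3.2 = 17.7.
Posterior ∝ μ^6e^(−10μ) · μ^6e^(−17.7μ) = μ^12e^(−27.7μ), i.e. Gamma(13, 27.7).
Mode = (a−1)/b = 12/27.7 ≈ 0.433.

μ̂_MAP = 0.433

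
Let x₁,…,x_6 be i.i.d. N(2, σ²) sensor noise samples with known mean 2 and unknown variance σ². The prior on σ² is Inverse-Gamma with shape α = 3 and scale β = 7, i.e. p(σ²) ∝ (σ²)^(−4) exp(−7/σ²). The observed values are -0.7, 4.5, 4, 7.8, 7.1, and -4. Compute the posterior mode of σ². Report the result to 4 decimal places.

σ̂²_MAP = 9.0850

Sum of squared deviations about the known mean: SS = (-0.7−2)² + (4.5−2)² + (4−2)² + (7.8−2)² + (7.1−2)² + (-4−2)² = 113.19.
The Normal likelihood contributes (σ²)^(−n/2) exp(−SS/(2σ²)), so the posterior is Inverse-Gamma(α + n/2, β + SS/2) = Inverse-Gamma(6, 63.595).
The mode of Inverse-Gamma(a, b) is b/(a+1) = 63.595/7 ≈ 9.0850.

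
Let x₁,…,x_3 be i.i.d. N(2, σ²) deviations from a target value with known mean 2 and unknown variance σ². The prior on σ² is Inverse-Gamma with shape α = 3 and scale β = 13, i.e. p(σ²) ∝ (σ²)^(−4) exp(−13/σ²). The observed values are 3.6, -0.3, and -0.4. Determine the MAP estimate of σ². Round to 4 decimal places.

Sum of squared deviations about the known mean: SS = (3.6−2)² + (-0.3−2)² + (-0.4−2)² = 13.61.
The Normal likelihood contributes (σ²)^(−n/2) exp(−SS/(2σ²)), so the posterior is Inverse-Gamma(α + n/2, β + SS/2) = Inverse-Gamma(4.5, 19.805).
The mode of Inverse-Gamma(a, b) is b/(a+1) = 19.805/5.5 ≈ 3.6009.

σ̂²_MAP = 3.6009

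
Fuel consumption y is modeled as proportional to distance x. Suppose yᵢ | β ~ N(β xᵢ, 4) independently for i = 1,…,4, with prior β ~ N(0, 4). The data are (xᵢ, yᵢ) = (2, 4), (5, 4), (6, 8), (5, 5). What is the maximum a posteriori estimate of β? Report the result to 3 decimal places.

log p(β | y) = −Σ(yᵢ − βxᵢ)²/(2·4) − β²/(2·4) + const.
Setting the derivative to zero: Σxᵢ(yᵢ − βxᵢ)/4 − β/4 = 0, so β = Σxᵢyᵢ / (Σxᵢ² + σ²/τ²).
Σxᵢyᵢ = 2·4 + 5·4 + 6·8 + 5·5 = 101; Σxᵢ² = 90; σ²/τ² = 1.
β̂_MAP = 101 / (90 + 1) = 101/91 ≈ 1.110.

β̂_MAP = 1.110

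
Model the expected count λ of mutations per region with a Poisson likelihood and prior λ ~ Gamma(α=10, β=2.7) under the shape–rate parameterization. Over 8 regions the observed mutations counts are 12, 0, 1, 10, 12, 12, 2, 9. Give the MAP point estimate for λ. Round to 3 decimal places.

Σxᵢ = 12+0+1+10+12+12+2+9 = 58, with n = 8.
Posterior ∝ λ^9e^(−2.7λ) · λ^58e^(−8λ) = λ^67e^(−10.7λ), i.e. Gamma(shape=68, rate=10.7).
The mode of a Gamma(a, b) with a ≥ 1 (shape–rate) is (a−1)/b = 67/10.7 ≈ 6.262.

λ̂_MAP = 6.262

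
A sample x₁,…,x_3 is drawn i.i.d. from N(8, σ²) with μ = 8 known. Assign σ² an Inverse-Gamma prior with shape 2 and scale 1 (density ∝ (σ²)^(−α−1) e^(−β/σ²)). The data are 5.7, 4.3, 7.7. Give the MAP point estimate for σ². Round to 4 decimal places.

Sum of squared deviations about the known mean: SS = (5.7−8)² + (4.3−8)² + (7.7−8)² = 19.07.
The Normal likelihood contributes (σ²)^(−n/2) exp(−SS/(2σ²)), so the posterior is Inverse-Gamma(α + n/2, β + SS/2) = Inverse-Gamma(3.5, 10.535).
The mode of Inverse-Gamma(a, b) is b/(a+1) = 10.535/4.5 ≈ 2.3411.

σ̂²_MAP = 2.3411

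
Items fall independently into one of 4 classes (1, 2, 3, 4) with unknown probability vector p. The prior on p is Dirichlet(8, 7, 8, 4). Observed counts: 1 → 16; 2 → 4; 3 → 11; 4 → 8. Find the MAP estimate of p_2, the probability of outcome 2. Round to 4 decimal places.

The posterior is Dirichlet(αᵢ + nᵢ) = Dirichlet(24, 11, 19, 12).
For a Dirichlet(a₁,…,a_K) with all aᵢ > 1, the mode has j-th component (aⱼ − 1)/(Σaᵢ − K).
Here Σaᵢ = 66 and K = 4, so p_2 = (11 − 1)/(66 − 4) = 10/62 ≈ 0.1613.

MAP estimate: 0.1613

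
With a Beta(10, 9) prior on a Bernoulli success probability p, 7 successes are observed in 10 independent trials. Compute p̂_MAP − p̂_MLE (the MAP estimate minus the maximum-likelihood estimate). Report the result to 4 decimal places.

Posterior is Beta(17, 12); MAP = (17−1)/(29−2) = 16/27 ≈ 0.59259.
MLE ignores the prior: p̂_MLE = k/n = 7/10 ≈ 0.70000.
Difference = 16/27 − 7/10 = -29/270 ≈ -0.1074.

MAP − MLE = -0.1074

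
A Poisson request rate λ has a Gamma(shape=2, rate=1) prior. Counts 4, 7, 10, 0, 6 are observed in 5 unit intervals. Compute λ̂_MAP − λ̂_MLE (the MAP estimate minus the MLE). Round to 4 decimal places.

MAP − MLE = -0.7333

Σxᵢ = 27. Posterior is Gamma(29, 6); MAP = (29−1)/6 = 28/6 ≈ 4.66667.
MLE = x̄ = 27/5 ≈ 5.40000.
Difference = 28/6 − 27/5 = -11/15 ≈ -0.7333.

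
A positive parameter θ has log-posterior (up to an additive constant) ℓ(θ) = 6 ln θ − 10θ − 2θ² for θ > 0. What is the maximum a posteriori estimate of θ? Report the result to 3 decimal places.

ℓ'(θ) = 6/θ − 10 − 4θ. Setting this to zero and multiplying by θ: 4θ² + 10θ − 6 = 0.
θ = (−10 + √(10² + 4·4·6)) / (2·4) = (−10 + √196) / 8 = (−10 + 14)/8 = 1/2.
ℓ''(θ) = −6/θ² − 4 < 0, confirming a maximum.

θ̂_MAP = 0.500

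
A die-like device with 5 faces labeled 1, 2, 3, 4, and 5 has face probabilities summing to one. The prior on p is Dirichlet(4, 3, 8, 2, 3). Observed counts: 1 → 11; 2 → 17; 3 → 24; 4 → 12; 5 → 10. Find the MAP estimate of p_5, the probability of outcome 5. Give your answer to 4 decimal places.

MAP estimate: 0.1348

The posterior is Dirichlet(αᵢ + nᵢ) = Dirichlet(15, 20, 32, 14, 13).
For a Dirichlet(a₁,…,a_K) with all aᵢ > 1, the mode has j-th component (aⱼ − 1)/(Σaᵢ − K).
Here Σaᵢ = 94 and K = 5, so p_5 = (13 − 1)/(94 − 5) = 12/89 ≈ 0.1348.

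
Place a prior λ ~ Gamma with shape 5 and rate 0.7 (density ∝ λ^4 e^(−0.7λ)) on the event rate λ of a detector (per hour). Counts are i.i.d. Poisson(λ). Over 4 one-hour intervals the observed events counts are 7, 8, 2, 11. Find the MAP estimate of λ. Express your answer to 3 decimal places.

λ̂_MAP = 6.809

Σxᵢ = 7+8+2+11 = 28, with n = 4.
Posterior ∝ λ^4e^(−0.7λ) · λ^28e^(−4λ) = λ^32e^(−4.7λ), i.e. Gamma(shape=33, rate=4.7).
The mode of a Gamma(a, b) with a ≥ 1 (shape–rate) is (a−1)/b = 32/4.7 ≈ 6.809.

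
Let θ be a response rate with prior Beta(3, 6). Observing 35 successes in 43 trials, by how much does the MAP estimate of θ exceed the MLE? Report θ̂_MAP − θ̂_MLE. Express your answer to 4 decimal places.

MAP − MLE = -0.0740

Posterior is Beta(38, 14); MAP = (38−1)/(52−2) = 37/50 ≈ 0.74000.
MLE ignores the prior: θ̂_MLE = k/n = 35/43 ≈ 0.81395.
Difference = 37/50 − 35/43 = -159/2150 ≈ -0.0740.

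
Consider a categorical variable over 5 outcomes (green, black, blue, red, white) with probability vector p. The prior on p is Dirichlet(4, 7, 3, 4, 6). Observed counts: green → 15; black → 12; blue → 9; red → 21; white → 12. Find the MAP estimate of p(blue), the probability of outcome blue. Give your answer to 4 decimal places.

The posterior is Dirichlet(αᵢ + nᵢ) = Dirichlet(19, 19, 12, 25, 18).
For a Dirichlet(a₁,…,a_K) with all aᵢ > 1, the mode has j-th component (aⱼ − 1)/(Σaᵢ − K).
Here Σaᵢ = 93 and K = 5, so p(blue) = (12 − 1)/(93 − 5) = 11/88 ≈ 0.1250.

MAP estimate of p(blue) = 0.1250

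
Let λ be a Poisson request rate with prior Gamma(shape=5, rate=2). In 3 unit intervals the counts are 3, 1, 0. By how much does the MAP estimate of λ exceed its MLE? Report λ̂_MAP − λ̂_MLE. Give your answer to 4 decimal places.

MAP − MLE = 0.2667

Σxᵢ = 4. Posterior is Gamma(9, 5); MAP = (9−1)/5 = 8/5 ≈ 1.60000.
MLE = x̄ = 4/3 ≈ 1.33333.
Difference = 8/5 − 4/3 = 4/15 ≈ 0.2667.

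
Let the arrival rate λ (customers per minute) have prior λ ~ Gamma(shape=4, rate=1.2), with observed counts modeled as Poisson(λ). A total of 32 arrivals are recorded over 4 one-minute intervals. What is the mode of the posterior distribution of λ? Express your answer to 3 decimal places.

Σxᵢ = 32, n = 4.
Posterior ∝ λ^3e^(−1.2λ) · λ^32e^(−4λ) = λ^35e^(−5.2λ), i.e. Gamma(shape=36, rate=5.2).
The mode of a Gamma(a, b) with a ≥ 1 (shape–rate) is (a−1)/b = 35/5.2 ≈ 6.731.

λ̂_MAP = 6.731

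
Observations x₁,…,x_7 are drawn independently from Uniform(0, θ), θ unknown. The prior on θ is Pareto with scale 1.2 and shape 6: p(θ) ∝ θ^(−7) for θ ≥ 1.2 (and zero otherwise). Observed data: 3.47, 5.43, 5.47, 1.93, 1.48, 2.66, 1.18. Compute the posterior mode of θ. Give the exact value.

θ̂_MAP = 5.47

The Uniform(0, θ) likelihood is θ^(−n) for θ ≥ max(xᵢ), zero otherwise. Here max(xᵢ) = 5.47.
Posterior ∝ θ^(−7) · θ^(−7) = θ^(−14) on θ ≥ max(1.2, 5.47) = 5.47.
This density is strictly decreasing in θ, so the posterior mode lies at the lower boundary of the support.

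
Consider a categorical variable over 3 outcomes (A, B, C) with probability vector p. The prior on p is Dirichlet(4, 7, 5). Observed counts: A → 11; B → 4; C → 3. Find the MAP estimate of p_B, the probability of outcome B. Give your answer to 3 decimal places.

The posterior is Dirichlet(αᵢ + nᵢ) = Dirichlet(15, 11, 8).
For a Dirichlet(a₁,…,a_K) with all aᵢ > 1, the mode has j-th component (aⱼ − 1)/(Σaᵢ − K).
Here Σaᵢ = 34 and K = 3, so p_B = (11 − 1)/(34 − 3) = 10/31 ≈ 0.323.

MAP estimate of p_B = 0.323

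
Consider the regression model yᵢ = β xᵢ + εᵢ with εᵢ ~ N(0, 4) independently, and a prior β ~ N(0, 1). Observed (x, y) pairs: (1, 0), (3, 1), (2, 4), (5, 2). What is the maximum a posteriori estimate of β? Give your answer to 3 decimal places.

log p(β | y) = −Σ(yᵢ − βxᵢ)²/(2·4) − β²/(2·1) + const.
Setting the derivative to zero: Σxᵢ(yᵢ − βxᵢ)/4 − β/1 = 0, so β = Σxᵢyᵢ / (Σxᵢ² + σ²/τ²).
Σxᵢyᵢ = 1·0 + 3·1 + 2·4 + 5·2 = 21; Σxᵢ² = 39; σ²/τ² = 4.
β̂_MAP = 21 / (39 + 4) = 21/43 ≈ 0.488.

β̂_MAP = 0.488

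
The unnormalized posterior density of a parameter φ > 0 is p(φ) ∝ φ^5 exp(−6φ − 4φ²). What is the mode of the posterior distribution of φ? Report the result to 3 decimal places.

ℓ'(φ) = 5/φ − 6 − 8φ. Setting this to zero and multiplying by φ: 8φ² + 6φ − 5 = 0.
φ = (−6 + √(6² + 4·8·5)) / (2·8) = (−6 + √196) / 16 = (−6 + 14)/16 = 1/2.
ℓ''(φ) = −5/φ² − 8 < 0, confirming a maximum.

φ̂_MAP = 0.500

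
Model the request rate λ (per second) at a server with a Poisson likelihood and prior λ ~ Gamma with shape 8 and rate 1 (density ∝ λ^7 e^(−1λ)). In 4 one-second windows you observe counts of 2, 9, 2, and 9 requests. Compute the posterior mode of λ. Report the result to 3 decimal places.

Σxᵢ = 2+9+2+9 = 22, with n = 4.
Posterior ∝ λ^7e^(−1λ) · λ^22e^(−4λ) = λ^29e^(−5λ), i.e. Gamma(shape=30, rate=5).
The mode of a Gamma(a, b) with a ≥ 1 (shape–rate) is (a−1)/b = 29/5 ≈ 5.800.

λ̂_MAP = 5.800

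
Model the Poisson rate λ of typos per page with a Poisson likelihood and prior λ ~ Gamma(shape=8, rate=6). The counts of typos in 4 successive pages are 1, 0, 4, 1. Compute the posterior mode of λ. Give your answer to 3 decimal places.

Σxᵢ = 1+0+4+1 = 6, with n = 4.
Posterior ∝ λ^7e^(−6λ) · λ^6e^(−4λ) = λ^13e^(−10λ), i.e. Gamma(shape=14, rate=10).
The mode of a Gamma(a, b) with a ≥ 1 (shape–rate) is (a−1)/b = 13/10 ≈ 1.300.

λ̂_MAP = 1.300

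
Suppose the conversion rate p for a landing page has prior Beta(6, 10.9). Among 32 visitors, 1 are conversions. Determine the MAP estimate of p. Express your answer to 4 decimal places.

Prior: Beta(6, 10.9).
Data: 1 success in 32 trials. The binomial likelihood contributes p(1−p)^31, so the posterior is Beta(6+1, 10.9+31) = Beta(7, 41.9).
For Beta(a, b) with a, b > 1 the mode is (a−1)/(a+b−2) = 6/46.9 ≈ 0.1279.

p̂_MAP = 0.1279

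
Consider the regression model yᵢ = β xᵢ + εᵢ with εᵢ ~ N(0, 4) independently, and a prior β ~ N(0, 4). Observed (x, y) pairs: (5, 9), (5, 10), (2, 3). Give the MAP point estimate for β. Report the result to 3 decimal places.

β̂_MAP = 1.836

log p(β | y) = −Σ(yᵢ − βxᵢ)²/(2·4) − β²/(2·4) + const.
Setting the derivative to zero: Σxᵢ(yᵢ − βxᵢ)/4 − β/4 = 0, so β = Σxᵢyᵢ / (Σxᵢ² + σ²/τ²).
Σxᵢyᵢ = 5·9 + 5·10 + 2·3 = 101; Σxᵢ² = 54; σ²/τ² = 1.
β̂_MAP = 101 / (54 + 1) = 101/55 ≈ 1.836.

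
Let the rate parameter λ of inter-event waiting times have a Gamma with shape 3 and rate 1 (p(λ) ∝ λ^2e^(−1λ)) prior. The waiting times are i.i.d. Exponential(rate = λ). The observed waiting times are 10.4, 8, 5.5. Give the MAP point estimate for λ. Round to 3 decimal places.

λ̂_MAP = 0.201

The Exponential(rate=λ) likelihood is ∝ λ^n e^(−λΣtᵢ). Here n = 3 and Σtᵢ = 10.4 + 8 + 5.5 = 23.9.
Posterior ∝ λ^2e^(−1λ) · λ^3e^(−23.9λ) = λ^5e^(−24.9λ), i.e. Gamma(6, 24.9).
Mode = (a−1)/b = 5/24.9 ≈ 0.201.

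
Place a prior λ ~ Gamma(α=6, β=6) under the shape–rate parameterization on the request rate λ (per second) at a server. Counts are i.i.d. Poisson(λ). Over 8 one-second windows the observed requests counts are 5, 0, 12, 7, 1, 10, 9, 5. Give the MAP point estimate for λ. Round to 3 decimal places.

λ̂_MAP = 3.857

Σxᵢ = 5+0+12+7+1+10+9+5 = 49, with n = 8.
Posterior ∝ λ^5e^(−6λ) · λ^49e^(−8λ) = λ^54e^(−14λ), i.e. Gamma(shape=55, rate=14).
The mode of a Gamma(a, b) with a ≥ 1 (shape–rate) is (a−1)/b = 54/14 ≈ 3.857.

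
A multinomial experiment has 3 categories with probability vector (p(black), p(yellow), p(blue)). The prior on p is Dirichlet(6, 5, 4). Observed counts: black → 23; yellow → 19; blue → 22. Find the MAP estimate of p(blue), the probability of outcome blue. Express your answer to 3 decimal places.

MAP estimate of p(blue) = 0.329

The posterior is Dirichlet(αᵢ + nᵢ) = Dirichlet(29, 24, 26).
For a Dirichlet(a₁,…,a_K) with all aᵢ > 1, the mode has j-th component (aⱼ − 1)/(Σaᵢ − K).
Here Σaᵢ = 79 and K = 3, so p(blue) = (26 − 1)/(79 − 3) = 25/76 ≈ 0.329.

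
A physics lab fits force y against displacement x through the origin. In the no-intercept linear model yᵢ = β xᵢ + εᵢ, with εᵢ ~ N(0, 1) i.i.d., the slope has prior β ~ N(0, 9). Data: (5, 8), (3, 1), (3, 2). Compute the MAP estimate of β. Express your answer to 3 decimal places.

β̂_MAP = 1.137

log p(β | y) = −Σ(yᵢ − βxᵢ)²/(2·1) − β²/(2·9) + const.
Setting the derivative to zero: Σxᵢ(yᵢ − βxᵢ)/1 − β/9 = 0, so β = Σxᵢyᵢ / (Σxᵢ² + σ²/τ²).
Σxᵢyᵢ = 5·8 + 3·1 + 3·2 = 49; Σxᵢ² = 43; σ²/τ² = 1/9.
β̂_MAP = 49 / (43 + 1/9) = 49/(388/9) = 441/388 ≈ 1.137.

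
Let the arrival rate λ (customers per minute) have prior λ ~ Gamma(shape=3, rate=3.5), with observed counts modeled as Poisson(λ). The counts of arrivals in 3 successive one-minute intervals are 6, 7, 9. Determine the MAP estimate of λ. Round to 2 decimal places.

Σxᵢ = 6+7+9 = 22, with n = 3.
Posterior ∝ λ^2e^(−3.5λ) · λ^22e^(−3λ) = λ^24e^(−6.5λ), i.e. Gamma(shape=25, rate=6.5).
The mode of a Gamma(a, b) with a ≥ 1 (shape–rate) is (a−1)/b = 24/6.5 ≈ 3.69.

λ̂_MAP = 3.69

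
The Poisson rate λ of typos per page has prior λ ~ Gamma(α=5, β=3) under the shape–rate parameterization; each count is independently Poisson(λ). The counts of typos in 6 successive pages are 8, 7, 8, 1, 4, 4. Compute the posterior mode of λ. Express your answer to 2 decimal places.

Σxᵢ = 8+7+8+1+4+4 = 32, with n = 6.
Posterior ∝ λ^4e^(−3λ) · λ^32e^(−6λ) = λ^36e^(−9λ), i.e. Gamma(shape=37, rate=9).
The mode of a Gamma(a, b) with a ≥ 1 (shape–rate) is (a−1)/b = 36/9 ≈ 4.00.

λ̂_MAP = 4.00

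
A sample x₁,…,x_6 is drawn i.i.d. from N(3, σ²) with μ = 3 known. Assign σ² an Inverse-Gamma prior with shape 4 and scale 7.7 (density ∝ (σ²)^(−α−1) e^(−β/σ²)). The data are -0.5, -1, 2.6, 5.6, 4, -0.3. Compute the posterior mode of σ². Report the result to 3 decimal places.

σ̂²_MAP = 3.904

Sum of squared deviations about the known mean: SS = (-0.5−3)² + (-1−3)² + (2.6−3)² + (5.6−3)² + (4−3)² + (-0.3−3)² = 47.06.
The Normal likelihood contributes (σ²)^(−n/2) exp(−SS/(2σ²)), so the posterior is Inverse-Gamma(α + n/2, β + SS/2) = Inverse-Gamma(7, 31.23).
The mode of Inverse-Gamma(a, b) is b/(a+1) = 31.23/8 ≈ 3.904.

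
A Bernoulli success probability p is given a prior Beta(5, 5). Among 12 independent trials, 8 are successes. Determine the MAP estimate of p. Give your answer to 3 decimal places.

p̂_MAP = 0.600

Prior: Beta(5, 5).
Data: 8 successes in 12 trials. The binomial likelihood contributes p^8(1−p)^4, so the posterior is Beta(5+8, 5+4) = Beta(13, 9).
For Beta(a, b) with a, b > 1 the mode is (a−1)/(a+b−2) = 12/20 ≈ 0.600.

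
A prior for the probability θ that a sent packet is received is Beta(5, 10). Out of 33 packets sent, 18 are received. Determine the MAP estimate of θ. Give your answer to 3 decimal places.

Prior: Beta(5, 10).
Data: 18 successes in 33 trials. The binomial likelihood contributes θ^18(1−θ)^15, so the posterior is Beta(5+18, 10+15) = Beta(23, 25).
For Beta(a, b) with a, b > 1 the mode is (a−1)/(a+b−2) = 22/46 ≈ 0.478.

θ̂_MAP = 0.478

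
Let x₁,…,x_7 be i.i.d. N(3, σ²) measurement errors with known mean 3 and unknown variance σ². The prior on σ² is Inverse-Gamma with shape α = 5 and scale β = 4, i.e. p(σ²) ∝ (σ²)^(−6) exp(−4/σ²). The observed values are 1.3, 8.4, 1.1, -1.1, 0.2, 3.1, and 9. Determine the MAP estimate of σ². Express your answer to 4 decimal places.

σ̂²_MAP = 5.4905

Sum of squared deviations about the known mean: SS = (1.3−3)² + (8.4−3)² + (1.1−3)² + (-1.1−3)² + (0.2−3)² + (3.1−3)² + (9−3)² = 96.32.
The Normal likelihood contributes (σ²)^(−n/2) exp(−SS/(2σ²)), so the posterior is Inverse-Gamma(α + n/2, β + SS/2) = Inverse-Gamma(8.5, 52.16).
The mode of Inverse-Gamma(a, b) is b/(a+1) = 52.16/9.5 ≈ 5.4905.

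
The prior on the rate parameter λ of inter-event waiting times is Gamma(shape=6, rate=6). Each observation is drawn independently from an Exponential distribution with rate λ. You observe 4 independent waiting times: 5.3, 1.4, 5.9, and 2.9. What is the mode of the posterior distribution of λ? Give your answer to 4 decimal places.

λ̂_MAP = 0.4186

The Exponential(rate=λ) likelihood is ∝ λ^n e^(−λΣtᵢ). Here n = 4 and Σtᵢ = 5.3 + 1.4 + 5.9 + 2.9 = 15.5.
Posterior ∝ λ^5e^(−6λ) · λ^4e^(−15.5λ) = λ^9e^(−21.5λ), i.e. Gamma(10, 21.5).
Mode = (a−1)/b = 9/21.5 ≈ 0.4186.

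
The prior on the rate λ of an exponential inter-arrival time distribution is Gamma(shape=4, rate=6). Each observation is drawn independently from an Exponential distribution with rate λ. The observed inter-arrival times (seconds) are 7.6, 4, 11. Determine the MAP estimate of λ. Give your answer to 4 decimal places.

λ̂_MAP = 0.2098

The Exponential(rate=λ) likelihood is ∝ λ^n e^(−λΣtᵢ). Here n = 3 and Σtᵢ = 7.6 + 4 + 11 = 22.6.
Posterior ∝ λ^3e^(−6λ) · λ^3e^(−22.6λ) = λ^6e^(−28.6λ), i.e. Gamma(7, 28.6).
Mode = (a−1)/b = 6/28.6 ≈ 0.2098.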